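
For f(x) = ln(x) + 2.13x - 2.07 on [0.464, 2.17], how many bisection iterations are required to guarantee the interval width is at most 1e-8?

Initial width b − a = 2.17 − 0.464 = 1.706000.
After n steps the width is (b−a)/2^n; need (b−a)/2^n ≤ 1e-8.
So n ≥ log₂(1.706000/1e-8) = log₂(170600000.0000) ≈ 27.3460.
Hence n = 28.

28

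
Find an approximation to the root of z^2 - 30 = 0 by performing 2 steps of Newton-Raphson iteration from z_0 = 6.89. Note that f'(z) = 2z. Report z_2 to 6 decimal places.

5.479091

Newton update: z ← z − f(z)/f'(z).
z_0 = 6.890000: f = 17.472100, f' = 13.780000 → z_1 = 6.890000 - (17.472100)/(13.780000) = 5.622068
z_1 = 5.622068: f = 1.607651, f' = 11.244136 → z_2 = 5.622068 - (1.607651)/(11.244136) = 5.479091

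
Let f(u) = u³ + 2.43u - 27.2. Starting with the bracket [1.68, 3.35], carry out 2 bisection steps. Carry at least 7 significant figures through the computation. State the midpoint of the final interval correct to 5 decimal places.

f(1.680000) = -18.375968, f(3.350000) = 18.535875 (opposite signs)
step 1: m = 2.515000, f(m) = -5.180609 < 0 → root in [2.515000, 3.350000]
step 2: m = 2.932500, f(m) = 5.144174 > 0 → root in [2.515000, 2.932500]
Midpoint of [2.515000, 2.932500] = 2.723750

2.72375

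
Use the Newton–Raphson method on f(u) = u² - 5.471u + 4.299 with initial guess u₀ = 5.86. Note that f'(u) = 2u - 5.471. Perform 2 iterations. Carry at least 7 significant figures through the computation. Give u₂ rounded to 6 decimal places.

4.539800

u_0 = 5.860000: f = 6.578540, f' = 6.249000 → u_1 = 5.860000 - (6.578540)/(6.249000) = 4.807265
u_1 = 4.807265: f = 1.108251, f' = 4.143530 → u_2 = 4.807265 - (1.108251)/(4.143530) = 4.539800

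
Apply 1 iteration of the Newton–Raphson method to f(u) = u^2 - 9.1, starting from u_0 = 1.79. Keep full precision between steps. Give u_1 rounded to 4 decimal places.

Newton update: u ← u − f(u)/f'(u).
f'(u) = 2u
u_0 = 1.790000: f = -5.895900, f' = 3.580000 → u_1 = 1.790000 - (-5.895900)/(3.580000) = 3.436899

3.4369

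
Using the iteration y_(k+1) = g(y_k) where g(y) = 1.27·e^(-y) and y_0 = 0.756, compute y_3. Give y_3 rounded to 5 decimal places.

0.63094

y_1 = g(0.756000) = 0.596317
y_2 = g(0.596317) = 0.699563
y_3 = g(0.699563) = 0.630939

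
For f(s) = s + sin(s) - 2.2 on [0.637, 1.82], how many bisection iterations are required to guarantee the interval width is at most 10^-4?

14

Initial width b − a = 1.82 − 0.637 = 1.183000.
After n steps the width is (b−a)/2^n; need (b−a)/2^n ≤ 10^-4.
So n ≥ log₂(1.183000/10^-4) = log₂(11830.0000) ≈ 13.5302.
Hence n = 14.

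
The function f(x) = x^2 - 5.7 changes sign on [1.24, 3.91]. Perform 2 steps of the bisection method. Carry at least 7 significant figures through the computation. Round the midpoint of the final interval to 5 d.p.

f(1.240000) = -4.162400, f(3.910000) = 9.588100 (opposite signs)
step 1: m = 2.575000, f(m) = 0.930625 > 0 → root in [1.240000, 2.575000]
step 2: m = 1.907500, f(m) = -2.061444 < 0 → root in [1.907500, 2.575000]
Midpoint of [1.907500, 2.575000] = 2.241250

2.24125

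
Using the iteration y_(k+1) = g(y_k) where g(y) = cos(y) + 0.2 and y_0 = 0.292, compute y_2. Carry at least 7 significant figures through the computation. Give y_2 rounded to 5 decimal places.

y_1 = g(0.292000) = 1.157670
y_2 = g(1.157670) = 0.601475

0.60147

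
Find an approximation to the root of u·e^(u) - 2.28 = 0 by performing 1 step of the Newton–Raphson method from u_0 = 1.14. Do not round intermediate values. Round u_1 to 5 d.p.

Newton update: u ← u − f(u)/f'(u).
f'(u) = (u + 1)·e^(u)
u_0 = 1.140000: f = 1.284516, f' = 6.691284 → u_1 = 1.140000 - (1.284516)/(6.691284) = 0.948031

0.94803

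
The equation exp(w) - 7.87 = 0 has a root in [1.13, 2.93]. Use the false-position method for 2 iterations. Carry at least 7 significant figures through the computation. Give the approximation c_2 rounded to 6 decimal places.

False-position update: c = (a·f(b) − b·f(a))/(f(b) − f(a)); replace the endpoint whose sign matches f(c).
f(1.130000) = -4.774343, f(2.930000) = 10.857630
step 1: c = 1.679759, f(c) = -2.505737 < 0 → new bracket [1.679759, 2.930000]
step 2: c = 1.914189, f(c) = -1.088563 < 0 → new bracket [1.914189, 2.930000]

1.914189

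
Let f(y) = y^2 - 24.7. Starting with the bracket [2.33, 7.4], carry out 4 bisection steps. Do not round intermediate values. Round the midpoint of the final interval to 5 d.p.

f(2.330000) = -19.271100, f(7.400000) = 30.060000 (opposite signs)
step 1: m = 4.865000, f(m) = -1.031775 < 0 → root in [4.865000, 7.400000]
step 2: m = 6.132500, f(m) = 12.907556 > 0 → root in [4.865000, 6.132500]
step 3: m = 5.498750, f(m) = 5.536252 > 0 → root in [4.865000, 5.498750]
step 4: m = 5.181875, f(m) = 2.151829 > 0 → root in [4.865000, 5.181875]
Midpoint of [4.865000, 5.181875] = 5.023438

5.02344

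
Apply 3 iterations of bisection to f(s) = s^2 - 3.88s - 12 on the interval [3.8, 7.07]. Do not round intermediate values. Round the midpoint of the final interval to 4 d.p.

f(3.800000) = -12.304000, f(7.070000) = 10.553300 (opposite signs)
step 1: m = 5.435000, f(m) = -3.548575 < 0 → root in [5.435000, 7.070000]
step 2: m = 6.252500, f(m) = 2.834056 > 0 → root in [5.435000, 6.252500]
step 3: m = 5.843750, f(m) = -0.524336 < 0 → root in [5.843750, 6.252500]
Midpoint of [5.843750, 6.252500] = 6.048125

6.0481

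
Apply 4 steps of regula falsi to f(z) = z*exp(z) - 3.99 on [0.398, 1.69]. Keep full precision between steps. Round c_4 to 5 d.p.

1.19153

False-position update: c = (a·f(b) − b·f(a))/(f(b) − f(a)); replace the endpoint whose sign matches f(c).
f(0.398000) = -3.397440, f(1.690000) = 5.168922
step 1: c = 0.910410, f(c) = -1.727319 < 0 → new bracket [0.910410, 1.690000]
step 2: c = 1.105676, f(c) = -0.649458 < 0 → new bracket [1.105676, 1.690000]
step 3: c = 1.170899, f(c) = -0.213976 < 0 → new bracket [1.170899, 1.690000]
step 4: c = 1.191534, f(c) = -0.067317 < 0 → new bracket [1.191534, 1.690000]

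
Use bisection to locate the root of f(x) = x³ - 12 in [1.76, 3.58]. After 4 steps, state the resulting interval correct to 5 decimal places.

f(1.760000) = -6.548224, f(3.580000) = 33.882712 (opposite signs)
step 1: m = 2.670000, f(m) = 7.034163 > 0 → root in [1.760000, 2.670000]
step 2: m = 2.215000, f(m) = -1.132712 < 0 → root in [2.215000, 2.670000]
step 3: m = 2.442500, f(m) = 2.571482 > 0 → root in [2.215000, 2.442500]
step 4: m = 2.328750, f(m) = 0.628990 > 0 → root in [2.215000, 2.328750]

[2.21500, 2.32875]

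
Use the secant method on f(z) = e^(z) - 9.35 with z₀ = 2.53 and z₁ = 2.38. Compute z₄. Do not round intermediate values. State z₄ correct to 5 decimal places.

Secant update: z_(k+1) = z_k − f(z_k)·(z_k − z_(k-1))/(f(z_k) − f(z_(k-1))).
f(z_0) = 3.203506, f(z_1) = 1.454903
z_2 = 2.380000 - (1.454903)·(2.380000 - 2.530000)/(1.454903 - (3.203506)) = 2.255194; f(z_2) = 0.187147
z_3 = 2.255194 - (0.187147)·(2.255194 - 2.380000)/(0.187147 - (1.454903)) = 2.236770; f(z_3) = 0.013044
z_4 = 2.236770 - (0.013044)·(2.236770 - 2.255194)/(0.013044 - (0.187147)) = 2.235390; f(z_4) = 0.000129

2.23539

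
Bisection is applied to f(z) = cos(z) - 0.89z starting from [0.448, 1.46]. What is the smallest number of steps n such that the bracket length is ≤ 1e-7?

Initial width b − a = 1.46 − 0.448 = 1.012000.
After n steps the width is (b−a)/2^n; need (b−a)/2^n ≤ 1e-7.
So n ≥ log₂(1.012000/1e-7) = log₂(10120000.0000) ≈ 23.2707.
Hence n = 24.

24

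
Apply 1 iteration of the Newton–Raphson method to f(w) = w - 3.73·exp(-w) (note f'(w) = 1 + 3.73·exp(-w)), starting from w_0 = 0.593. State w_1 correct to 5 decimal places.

w_0 = 0.593000: f = -1.468447, f' = 3.061447 → w_1 = 0.593000 - (-1.468447)/(3.061447) = 1.072658

1.07266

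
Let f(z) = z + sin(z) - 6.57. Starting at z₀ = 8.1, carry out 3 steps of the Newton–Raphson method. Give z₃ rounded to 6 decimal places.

Newton update: z ← z − f(z)/f'(z).
f'(z) = 1 + cos(z)
z_0 = 8.100000: f = 2.499890, f' = 0.756456 → z_1 = 8.100000 - (2.499890)/(0.756456) = 4.795260
z_1 = 4.795260: f = -2.771308, f' = 1.082776 → z_2 = 4.795260 - (-2.771308)/(1.082776) = 7.354707
z_2 = 7.354707: f = 1.662637, f' = 1.478789 → z_3 = 7.354707 - (1.662637)/(1.478789) = 6.230384

6.230384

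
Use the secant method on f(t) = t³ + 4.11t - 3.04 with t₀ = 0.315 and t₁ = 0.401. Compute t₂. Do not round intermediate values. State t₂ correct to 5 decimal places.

f(t_0) = -1.714094, f(t_1) = -1.327409
t_2 = 0.401000 - (-1.327409)·(0.401000 - 0.315000)/(-1.327409 - (-1.714094)) = 0.696220; f(t_2) = 0.158936

0.69622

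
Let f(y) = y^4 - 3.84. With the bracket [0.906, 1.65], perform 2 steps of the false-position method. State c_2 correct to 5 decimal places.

1.36404

f(0.906000) = -3.166228, f(1.650000) = 3.572006
step 1: c = 1.255598, f(c) = -1.354564 < 0 → new bracket [1.255598, 1.650000]
step 2: c = 1.364039, f(c) = -0.378157 < 0 → new bracket [1.364039, 1.650000]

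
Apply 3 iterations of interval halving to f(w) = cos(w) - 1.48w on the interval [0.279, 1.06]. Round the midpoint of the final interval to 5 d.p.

f(0.279000) = 0.548411, f(1.060000) = -1.079928 (opposite signs)
step 1: m = 0.669500, f(m) = -0.206728 < 0 → root in [0.279000, 0.669500]
step 2: m = 0.474250, f(m) = 0.187745 > 0 → root in [0.474250, 0.669500]
step 3: m = 0.571875, f(m) = -0.005487 < 0 → root in [0.474250, 0.571875]
Midpoint of [0.474250, 0.571875] = 0.523062

0.52306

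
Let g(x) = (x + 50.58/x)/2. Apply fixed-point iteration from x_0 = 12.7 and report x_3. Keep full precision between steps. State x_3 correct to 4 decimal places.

7.1125

x_1 = g(12.700000) = 8.341339
x_2 = g(8.341339) = 7.202557
x_3 = g(7.202557) = 7.112532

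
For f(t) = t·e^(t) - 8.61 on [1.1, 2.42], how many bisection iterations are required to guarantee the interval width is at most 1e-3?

Initial width b − a = 2.42 − 1.1 = 1.320000.
After n steps the width is (b−a)/2^n; need (b−a)/2^n ≤ 1e-3.
So n ≥ log₂(1.320000/1e-3) = log₂(1320.0000) ≈ 10.3663.
Hence n = 11.

11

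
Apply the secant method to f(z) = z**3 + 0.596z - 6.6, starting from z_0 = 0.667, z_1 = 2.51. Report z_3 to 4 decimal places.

f(z_0) = -5.905727, f(z_1) = 10.709211
z_2 = 2.510000 - (10.709211)·(2.510000 - 0.667000)/(10.709211 - (-5.905727)) = 1.322089; f(z_2) = -3.501133
z_3 = 1.322089 - (-3.501133)·(1.322089 - 2.510000)/(-3.501133 - (10.709211)) = 1.614765; f(z_3) = -1.427154

1.6148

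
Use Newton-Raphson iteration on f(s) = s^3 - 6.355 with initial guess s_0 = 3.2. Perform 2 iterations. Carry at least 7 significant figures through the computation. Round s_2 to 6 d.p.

1.946936

f'(s) = 3s^2
s_0 = 3.200000: f = 26.413000, f' = 30.720000 → s_1 = 3.200000 - (26.413000)/(30.720000) = 2.340202
s_1 = 2.340202: f = 6.461220, f' = 16.429634 → s_2 = 2.340202 - (6.461220)/(16.429634) = 1.946936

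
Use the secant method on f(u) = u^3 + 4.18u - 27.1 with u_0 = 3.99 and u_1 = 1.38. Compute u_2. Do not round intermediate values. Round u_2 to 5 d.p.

f(u_0) = 53.099399, f(u_1) = -18.703528
u_2 = 1.380000 - (-18.703528)·(1.380000 - 3.990000)/(-18.703528 - (53.099399)) = 2.059864; f(u_2) = -9.749688

2.05986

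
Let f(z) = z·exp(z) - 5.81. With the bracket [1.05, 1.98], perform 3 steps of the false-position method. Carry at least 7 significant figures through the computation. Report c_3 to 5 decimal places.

1.39744

False-position update: c = (a·f(b) − b·f(a))/(f(b) − f(a)); replace the endpoint whose sign matches f(c).
f(1.050000) = -2.809466, f(1.980000) = 8.530631
step 1: c = 1.280404, f(c) = -1.202987 < 0 → new bracket [1.280404, 1.980000]
step 2: c = 1.366868, f(c) = -0.447718 < 0 → new bracket [1.366868, 1.980000]
step 3: c = 1.397442, f(c) = -0.157566 < 0 → new bracket [1.397442, 1.980000]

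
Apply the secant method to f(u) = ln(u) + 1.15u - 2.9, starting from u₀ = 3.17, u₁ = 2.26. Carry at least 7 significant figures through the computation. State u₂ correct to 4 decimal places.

Secant update: u_(k+1) = u_k − f(u_k)·(u_k − u_(k-1))/(f(u_k) − f(u_(k-1))).
f(u_0) = 1.899232, f(u_1) = 0.514365
u_2 = 2.260000 - (0.514365)·(2.260000 - 3.170000)/(0.514365 - (1.899232)) = 1.922009; f(u_2) = -0.036318

1.9220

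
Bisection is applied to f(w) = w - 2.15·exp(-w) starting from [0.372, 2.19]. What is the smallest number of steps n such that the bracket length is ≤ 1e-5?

18

Initial width b − a = 2.19 − 0.372 = 1.818000.
After n steps the width is (b−a)/2^n; need (b−a)/2^n ≤ 1e-5.
So n ≥ log₂(1.818000/1e-5) = log₂(181800.0000) ≈ 17.4720.
Hence n = 18.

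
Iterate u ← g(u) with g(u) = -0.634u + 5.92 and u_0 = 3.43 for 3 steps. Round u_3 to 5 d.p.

3.67220

u_1 = g(3.430000) = 3.745380
u_2 = g(3.745380) = 3.545429
u_3 = g(3.545429) = 3.672198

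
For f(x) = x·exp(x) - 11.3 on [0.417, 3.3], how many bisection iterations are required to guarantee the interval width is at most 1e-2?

Initial width b − a = 3.3 − 0.417 = 2.883000.
After n steps the width is (b−a)/2^n; need (b−a)/2^n ≤ 1e-2.
So n ≥ log₂(2.883000/1e-2) = log₂(288.3000) ≈ 8.1714.
Hence n = 9.

9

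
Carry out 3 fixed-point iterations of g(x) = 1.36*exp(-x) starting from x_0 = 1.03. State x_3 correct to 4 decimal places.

0.5889

x_1 = g(1.030000) = 0.485529
x_2 = g(0.485529) = 0.836905
x_3 = g(0.836905) = 0.588946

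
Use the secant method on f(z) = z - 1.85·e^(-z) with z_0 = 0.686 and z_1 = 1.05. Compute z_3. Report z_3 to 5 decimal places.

Secant update: z_(k+1) = z_k − f(z_k)·(z_k − z_(k-1))/(f(z_k) − f(z_(k-1))).
f(z_0) = -0.245635, f(z_1) = 0.402615
z_2 = 1.050000 - (0.402615)·(1.050000 - 0.686000)/(0.402615 - (-0.245635)) = 0.823927; f(z_2) = 0.012322
z_3 = 0.823927 - (0.012322)·(0.823927 - 1.050000)/(0.012322 - (0.402615)) = 0.816790; f(z_3) = -0.000629

0.81679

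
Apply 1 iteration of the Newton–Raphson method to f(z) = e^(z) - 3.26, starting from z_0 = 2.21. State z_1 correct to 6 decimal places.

1.567624

Newton update: z ← z − f(z)/f'(z).
f'(z) = e^(z)
z_0 = 2.210000: f = 5.855716, f' = 9.115716 → z_1 = 2.210000 - (5.855716)/(9.115716) = 1.567624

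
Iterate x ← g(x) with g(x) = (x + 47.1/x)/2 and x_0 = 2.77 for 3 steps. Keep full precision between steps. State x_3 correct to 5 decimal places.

x_1 = g(2.770000) = 9.886805
x_2 = g(9.886805) = 7.325365
x_3 = g(7.325365) = 6.877539

6.87754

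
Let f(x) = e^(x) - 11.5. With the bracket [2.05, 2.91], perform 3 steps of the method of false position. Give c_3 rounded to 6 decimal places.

f(2.050000) = -3.732099, f(2.910000) = 6.856799
step 1: c = 2.353110, f(c) = -0.981765 < 0 → new bracket [2.353110, 2.910000]
step 2: c = 2.422860, f(c) = -0.221934 < 0 → new bracket [2.422860, 2.910000]
step 3: c = 2.438133, f(c) = -0.048363 < 0 → new bracket [2.438133, 2.910000]

2.438133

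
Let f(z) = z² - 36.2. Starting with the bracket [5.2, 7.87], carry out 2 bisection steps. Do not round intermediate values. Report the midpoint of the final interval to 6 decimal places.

f(5.200000) = -9.160000, f(7.870000) = 25.736900 (opposite signs)
step 1: m = 6.535000, f(m) = 6.506225 > 0 → root in [5.200000, 6.535000]
step 2: m = 5.867500, f(m) = -1.772444 < 0 → root in [5.867500, 6.535000]
Midpoint of [5.867500, 6.535000] = 6.201250

6.201250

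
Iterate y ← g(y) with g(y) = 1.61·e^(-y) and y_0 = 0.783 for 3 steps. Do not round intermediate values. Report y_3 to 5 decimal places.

0.74443

y_1 = g(0.783000) = 0.735823
y_2 = g(0.735823) = 0.771369
y_3 = g(0.771369) = 0.744431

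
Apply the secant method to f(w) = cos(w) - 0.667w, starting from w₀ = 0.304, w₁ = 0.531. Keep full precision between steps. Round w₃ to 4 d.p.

0.9059

f(w_0) = 0.751379, f(w_1) = 0.508124
w_2 = 0.531000 - (0.508124)·(0.531000 - 0.304000)/(0.508124 - (0.751379)) = 1.005170; f(w_2) = -0.134504
w_3 = 1.005170 - (-0.134504)·(1.005170 - 0.531000)/(-0.134504 - (0.508124)) = 0.905925; f(w_3) = 0.012706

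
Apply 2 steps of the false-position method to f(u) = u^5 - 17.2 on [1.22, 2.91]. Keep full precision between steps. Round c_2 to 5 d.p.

False-position update: c = (a·f(b) − b·f(a))/(f(b) − f(a)); replace the endpoint whose sign matches f(c).
f(1.220000) = -14.497292, f(2.910000) = 191.472368
step 1: c = 1.338952, f(c) = -12.896474 < 0 → new bracket [1.338952, 2.910000]
step 2: c = 1.438091, f(c) = -11.049198 < 0 → new bracket [1.438091, 2.910000]

1.43809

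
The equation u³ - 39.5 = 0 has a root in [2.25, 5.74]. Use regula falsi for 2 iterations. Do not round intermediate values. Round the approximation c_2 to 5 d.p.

False-position update: c = (a·f(b) − b·f(a))/(f(b) − f(a)); replace the endpoint whose sign matches f(c).
f(2.250000) = -28.109375, f(5.740000) = 149.619224
step 1: c = 2.801975, f(c) = -17.501518 < 0 → new bracket [2.801975, 5.740000]
step 2: c = 3.109656, f(c) = -9.429749 < 0 → new bracket [3.109656, 5.740000]

3.10966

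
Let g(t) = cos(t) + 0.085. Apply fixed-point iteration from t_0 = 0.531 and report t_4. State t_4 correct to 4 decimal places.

t_1 = g(0.531000) = 0.947301
t_2 = g(0.947301) = 0.668876
t_3 = g(0.668876) = 0.869519
t_4 = g(0.869519) = 0.730194

0.7302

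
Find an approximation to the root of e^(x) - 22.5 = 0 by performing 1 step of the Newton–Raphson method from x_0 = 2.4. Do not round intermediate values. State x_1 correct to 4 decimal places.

Newton update: x ← x − f(x)/f'(x).
f'(x) = e^(x)
x_0 = 2.400000: f = -11.476824, f' = 11.023176 → x_1 = 2.400000 - (-11.476824)/(11.023176) = 3.441154

3.4412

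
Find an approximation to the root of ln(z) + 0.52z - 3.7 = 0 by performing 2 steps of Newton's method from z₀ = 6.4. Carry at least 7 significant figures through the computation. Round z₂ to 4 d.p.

4.3068

f'(z) = 1/z + 0.52
z_0 = 6.400000: f = 1.484298, f' = 0.676250 → z_1 = 6.400000 - (1.484298)/(0.676250) = 4.205105
z_1 = 4.205105: f = -0.077046, f' = 0.757806 → z_2 = 4.205105 - (-0.077046)/(0.757806) = 4.306775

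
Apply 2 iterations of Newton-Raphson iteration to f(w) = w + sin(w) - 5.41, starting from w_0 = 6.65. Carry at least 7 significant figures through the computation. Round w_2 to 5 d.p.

5.83941

f'(w) = 1 + cos(w)
w_0 = 6.650000: f = 1.598644, f' = 1.933474 → w_1 = 6.650000 - (1.598644)/(1.933474) = 5.823176
w_1 = 5.823176: f = -0.030781, f' = 1.896048 → w_2 = 5.823176 - (-0.030781)/(1.896048) = 5.839410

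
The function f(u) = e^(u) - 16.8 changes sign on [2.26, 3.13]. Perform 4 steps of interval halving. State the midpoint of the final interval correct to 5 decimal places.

f(2.260000) = -7.216911, f(3.130000) = 6.073980 (opposite signs)
step 1: m = 2.695000, f(m) = -1.994481 < 0 → root in [2.695000, 3.130000]
step 2: m = 2.912500, f(m) = 1.602748 > 0 → root in [2.695000, 2.912500]
step 3: m = 2.803750, f(m) = -0.293570 < 0 → root in [2.803750, 2.912500]
step 4: m = 2.858125, f(m) = 0.628817 > 0 → root in [2.803750, 2.858125]
Midpoint of [2.803750, 2.858125] = 2.830938

2.83094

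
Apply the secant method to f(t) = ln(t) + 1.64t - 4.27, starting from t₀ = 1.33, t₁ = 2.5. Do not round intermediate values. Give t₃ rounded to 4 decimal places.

2.1395

f(t_0) = -1.803621, f(t_1) = 0.746291
t_2 = 2.500000 - (0.746291)·(2.500000 - 1.330000)/(0.746291 - (-1.803621)) = 2.157572; f(t_2) = 0.037402
t_3 = 2.157572 - (0.037402)·(2.157572 - 2.500000)/(0.037402 - (0.746291)) = 2.139505; f(t_3) = -0.000637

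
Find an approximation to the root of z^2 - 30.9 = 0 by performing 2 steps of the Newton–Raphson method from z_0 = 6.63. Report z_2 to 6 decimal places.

Newton update: z ← z − f(z)/f'(z).
f'(z) = 2z
z_0 = 6.630000: f = 13.056900, f' = 13.260000 → z_1 = 6.630000 - (13.056900)/(13.260000) = 5.645317
z_1 = 5.645317: f = 0.969601, f' = 11.290633 → z_2 = 5.645317 - (0.969601)/(11.290633) = 5.559440

5.559440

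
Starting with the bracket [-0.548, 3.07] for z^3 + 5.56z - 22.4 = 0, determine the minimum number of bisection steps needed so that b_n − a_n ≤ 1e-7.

Initial width b − a = 3.07 − -0.548 = 3.618000.
After n steps the width is (b−a)/2^n; need (b−a)/2^n ≤ 1e-7.
So n ≥ log₂(3.618000/1e-7) = log₂(36180000.0000) ≈ 25.1087.
Hence n = 26.

26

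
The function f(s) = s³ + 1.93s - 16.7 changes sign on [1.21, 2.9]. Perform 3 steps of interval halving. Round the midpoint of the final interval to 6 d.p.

2.371875

f(1.210000) = -12.593139, f(2.900000) = 13.286000 (opposite signs)
step 1: m = 2.055000, f(m) = -4.055534 < 0 → root in [2.055000, 2.900000]
step 2: m = 2.477500, f(m) = 3.288485 > 0 → root in [2.055000, 2.477500]
step 3: m = 2.266250, f(m) = -0.686929 < 0 → root in [2.266250, 2.477500]
Midpoint of [2.266250, 2.477500] = 2.371875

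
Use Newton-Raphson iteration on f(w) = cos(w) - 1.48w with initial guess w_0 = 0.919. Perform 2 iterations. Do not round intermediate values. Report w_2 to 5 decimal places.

0.56923

f'(w) = -sin(w) - 1.48
w_0 = 0.919000: f = -0.753505, f' = -2.274995 → w_1 = 0.919000 - (-0.753505)/(-2.274995) = 0.587789
w_1 = 0.587789: f = -0.037758, f' = -2.034522 → w_2 = 0.587789 - (-0.037758)/(-2.034522) = 0.569230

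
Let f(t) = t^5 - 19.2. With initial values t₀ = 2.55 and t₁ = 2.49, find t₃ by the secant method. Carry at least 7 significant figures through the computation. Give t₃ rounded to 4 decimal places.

1.9508

f(t_0) = 88.620391, f(t_1) = 76.518688
t_2 = 2.490000 - (76.518688)·(2.490000 - 2.550000)/(76.518688 - (88.620391)) = 2.110622; f(t_2) = 22.684390
t_3 = 2.110622 - (22.684390)·(2.110622 - 2.490000)/(22.684390 - (76.518688)) = 1.950762; f(t_3) = 9.050173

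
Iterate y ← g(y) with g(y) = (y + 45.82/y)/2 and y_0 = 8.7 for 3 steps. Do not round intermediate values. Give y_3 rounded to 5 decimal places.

y_1 = g(8.700000) = 6.983333
y_2 = g(6.983333) = 6.772335
y_3 = g(6.772335) = 6.769048

6.76905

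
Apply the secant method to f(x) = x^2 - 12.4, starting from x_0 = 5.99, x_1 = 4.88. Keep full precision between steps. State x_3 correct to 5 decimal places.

3.56949

Secant update: x_(k+1) = x_k − f(x_k)·(x_k − x_(k-1))/(f(x_k) − f(x_(k-1))).
f(x_0) = 23.480100, f(x_1) = 11.414400
x_2 = 4.880000 - (11.414400)·(4.880000 - 5.990000)/(11.414400 - (23.480100)) = 3.829917; f(x_2) = 2.268266
x_3 = 3.829917 - (2.268266)·(3.829917 - 4.880000)/(2.268266 - (11.414400)) = 3.569494; f(x_3) = 0.341286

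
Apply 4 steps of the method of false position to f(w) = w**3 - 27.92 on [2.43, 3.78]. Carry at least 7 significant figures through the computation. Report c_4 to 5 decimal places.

False-position update: c = (a·f(b) − b·f(a))/(f(b) − f(a)); replace the endpoint whose sign matches f(c).
f(2.430000) = -13.571093, f(3.780000) = 26.090152
step 1: c = 2.891936, f(c) = -3.733878 < 0 → new bracket [2.891936, 3.780000]
step 2: c = 3.003119, f(c) = -0.835691 < 0 → new bracket [3.003119, 3.780000]
step 3: c = 3.027231, f(c) = -0.178064 < 0 → new bracket [3.027231, 3.780000]
step 4: c = 3.032334, f(c) = -0.037540 < 0 → new bracket [3.032334, 3.780000]

3.03233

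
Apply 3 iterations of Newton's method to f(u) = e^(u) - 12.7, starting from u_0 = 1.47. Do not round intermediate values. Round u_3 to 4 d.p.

2.5765

f'(u) = e^(u)
u_0 = 1.470000: f = -8.350765, f' = 4.349235 → u_1 = 1.470000 - (-8.350765)/(4.349235) = 3.390054
u_1 = 3.390054: f = 16.967544, f' = 29.667544 → u_2 = 3.390054 - (16.967544)/(29.667544) = 2.818131
u_2 = 2.818131: f = 4.045522, f' = 16.745522 → u_3 = 2.818131 - (4.045522)/(16.745522) = 2.576543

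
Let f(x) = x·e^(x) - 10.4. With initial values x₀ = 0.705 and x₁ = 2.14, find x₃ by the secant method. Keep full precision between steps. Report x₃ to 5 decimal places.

f(x_0) = -8.973188, f(x_1) = 7.788797
x_2 = 2.140000 - (7.788797)·(2.140000 - 0.705000)/(7.788797 - (-8.973188)) = 1.473198; f(x_2) = -3.972191
x_3 = 1.473198 - (-3.972191)·(1.473198 - 2.140000)/(-3.972191 - (7.788797)) = 1.698406; f(x_3) = -1.117826

1.69841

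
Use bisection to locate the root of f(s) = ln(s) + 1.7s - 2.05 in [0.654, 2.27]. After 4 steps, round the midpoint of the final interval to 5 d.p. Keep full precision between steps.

1.10850

f(0.654000) = -1.362848, f(2.270000) = 2.628780 (opposite signs)
step 1: m = 1.462000, f(m) = 0.815205 > 0 → root in [0.654000, 1.462000]
step 2: m = 1.058000, f(m) = -0.195020 < 0 → root in [1.058000, 1.462000]
step 3: m = 1.260000, f(m) = 0.323112 > 0 → root in [1.058000, 1.260000]
step 4: m = 1.159000, f(m) = 0.067858 > 0 → root in [1.058000, 1.159000]
Midpoint of [1.058000, 1.159000] = 1.108500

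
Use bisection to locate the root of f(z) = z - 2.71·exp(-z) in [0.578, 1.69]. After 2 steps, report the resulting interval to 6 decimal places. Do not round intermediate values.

[0.856000, 1.134000]

f(0.578000) = -0.942362, f(1.690000) = 1.189952 (opposite signs)
step 1: m = 1.134000, f(m) = 0.262075 > 0 → root in [0.578000, 1.134000]
step 2: m = 0.856000, f(m) = -0.295366 < 0 → root in [0.856000, 1.134000]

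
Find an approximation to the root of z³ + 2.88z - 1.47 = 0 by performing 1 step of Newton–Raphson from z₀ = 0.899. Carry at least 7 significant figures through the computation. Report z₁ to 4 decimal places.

0.5511

Newton update: z ← z − f(z)/f'(z).
f'(z) = 3z² + 2.88
z_0 = 0.899000: f = 1.845693, f' = 5.304603 → z_1 = 0.899000 - (1.845693)/(5.304603) = 0.551058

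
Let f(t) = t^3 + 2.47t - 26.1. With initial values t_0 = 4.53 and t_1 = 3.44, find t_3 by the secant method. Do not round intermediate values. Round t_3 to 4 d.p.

2.7493

Secant update: t_(k+1) = t_k − f(t_k)·(t_k − t_(k-1))/(f(t_k) − f(t_(k-1))).
f(t_0) = 78.048777, f(t_1) = 23.104384
t_2 = 3.440000 - (23.104384)·(3.440000 - 4.530000)/(23.104384 - (78.048777)) = 2.981650; f(t_2) = 7.772241
t_3 = 2.981650 - (7.772241)·(2.981650 - 3.440000)/(7.772241 - (23.104384)) = 2.749301; f(t_3) = 1.471785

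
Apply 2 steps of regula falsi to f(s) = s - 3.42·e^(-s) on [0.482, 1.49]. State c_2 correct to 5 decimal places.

False-position update: c = (a·f(b) − b·f(a))/(f(b) − f(a)); replace the endpoint whose sign matches f(c).
f(0.482000) = -1.630011, f(1.490000) = 0.719226
step 1: c = 1.181398, f(c) = 0.131973 > 0 → new bracket [0.482000, 1.181398]
step 2: c = 1.129013, f(c) = 0.023148 > 0 → new bracket [0.482000, 1.129013]

1.12901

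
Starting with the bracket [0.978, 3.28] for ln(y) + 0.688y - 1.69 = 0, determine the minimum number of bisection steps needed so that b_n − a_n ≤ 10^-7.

Initial width b − a = 3.28 − 0.978 = 2.302000.
After n steps the width is (b−a)/2^n; need (b−a)/2^n ≤ 10^-7.
So n ≥ log₂(2.302000/10^-7) = log₂(23020000.0000) ≈ 24.4564.
Hence n = 25.

25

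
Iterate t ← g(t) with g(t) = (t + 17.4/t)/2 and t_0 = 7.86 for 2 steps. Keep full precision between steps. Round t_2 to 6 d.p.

t_1 = g(7.860000) = 5.036870
t_2 = g(5.036870) = 4.245698

4.245698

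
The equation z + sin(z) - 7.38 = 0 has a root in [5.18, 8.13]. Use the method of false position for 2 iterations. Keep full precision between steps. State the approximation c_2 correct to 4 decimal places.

6.8551

f(5.180000) = -3.092648, f(8.130000) = 1.712148
step 1: c = 7.078793, f(c) = 0.413081 > 0 → new bracket [5.180000, 7.078793]
step 2: c = 6.855057, f(c) = 0.016264 > 0 → new bracket [5.180000, 6.855057]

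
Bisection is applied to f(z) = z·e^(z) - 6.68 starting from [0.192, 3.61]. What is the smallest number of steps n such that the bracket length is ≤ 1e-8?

29

Initial width b − a = 3.61 − 0.192 = 3.418000.
After n steps the width is (b−a)/2^n; need (b−a)/2^n ≤ 1e-8.
So n ≥ log₂(3.418000/1e-8) = log₂(341800000.0000) ≈ 28.3486.
Hence n = 29.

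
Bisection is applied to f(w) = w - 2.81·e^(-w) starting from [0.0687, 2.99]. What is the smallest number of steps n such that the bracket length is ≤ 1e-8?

Initial width b − a = 2.99 − 0.0687 = 2.921300.
After n steps the width is (b−a)/2^n; need (b−a)/2^n ≤ 1e-8.
So n ≥ log₂(2.921300/1e-8) = log₂(292130000.0000) ≈ 28.1220.
Hence n = 29.

29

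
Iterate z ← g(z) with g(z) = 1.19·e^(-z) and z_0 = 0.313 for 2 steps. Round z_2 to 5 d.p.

z_1 = g(0.313000) = 0.870187
z_2 = g(0.870187) = 0.498459

0.49846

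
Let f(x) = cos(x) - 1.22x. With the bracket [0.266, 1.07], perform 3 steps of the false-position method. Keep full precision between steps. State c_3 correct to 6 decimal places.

0.651496

False-position update: c = (a·f(b) − b·f(a))/(f(b) − f(a)); replace the endpoint whose sign matches f(c).
f(0.266000) = 0.640310, f(1.070000) = -0.825276
step 1: c = 0.617265, f(c) = 0.062401 > 0 → new bracket [0.617265, 1.070000]
step 2: c = 0.649091, f(c) = 0.004742 > 0 → new bracket [0.649091, 1.070000]
step 3: c = 0.651496, f(c) = 0.000352 > 0 → new bracket [0.651496, 1.070000]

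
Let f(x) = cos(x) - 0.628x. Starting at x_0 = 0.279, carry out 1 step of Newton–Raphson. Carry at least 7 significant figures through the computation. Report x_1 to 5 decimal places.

Newton update: x ← x − f(x)/f'(x).
f'(x) = -sin(x) - 0.628
x_0 = 0.279000: f = 0.786119, f' = -0.903394 → x_1 = 0.279000 - (0.786119)/(-0.903394) = 1.149184

1.14918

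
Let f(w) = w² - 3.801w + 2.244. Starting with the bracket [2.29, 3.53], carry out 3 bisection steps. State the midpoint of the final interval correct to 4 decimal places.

3.1425

f(2.290000) = -1.216190, f(3.530000) = 1.287370 (opposite signs)
step 1: m = 2.910000, f(m) = -0.348810 < 0 → root in [2.910000, 3.530000]
step 2: m = 3.220000, f(m) = 0.373180 > 0 → root in [2.910000, 3.220000]
step 3: m = 3.065000, f(m) = -0.011840 < 0 → root in [3.065000, 3.220000]
Midpoint of [3.065000, 3.220000] = 3.142500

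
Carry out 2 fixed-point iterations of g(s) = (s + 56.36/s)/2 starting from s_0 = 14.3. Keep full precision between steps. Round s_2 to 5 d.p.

7.65001

s_1 = g(14.300000) = 9.120629
s_2 = g(9.120629) = 7.650014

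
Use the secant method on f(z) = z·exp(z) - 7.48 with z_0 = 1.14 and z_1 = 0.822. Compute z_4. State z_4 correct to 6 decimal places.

1.529157

f(z_0) = -3.915484, f(z_1) = -5.609913
z_2 = 0.822000 - (-5.609913)·(0.822000 - 1.140000)/(-5.609913 - (-3.915484)) = 1.874834; f(z_2) = 4.743426
z_3 = 1.874834 - (4.743426)·(1.874834 - 0.822000)/(4.743426 - (-5.609913)) = 1.392474; f(z_3) = -1.875580
z_4 = 1.392474 - (-1.875580)·(1.392474 - 1.874834)/(-1.875580 - (4.743426)) = 1.529157; f(z_4) = -0.424037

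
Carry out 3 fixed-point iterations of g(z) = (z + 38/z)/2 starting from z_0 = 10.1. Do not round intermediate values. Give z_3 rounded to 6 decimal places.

6.164559

z_1 = g(10.100000) = 6.931188
z_2 = g(6.931188) = 6.206827
z_3 = g(6.206827) = 6.164559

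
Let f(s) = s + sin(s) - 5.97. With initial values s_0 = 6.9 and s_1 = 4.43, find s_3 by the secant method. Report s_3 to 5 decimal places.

6.18617

f(s_0) = 1.508440, f(s_1) = -2.500392
s_2 = 4.430000 - (-2.500392)·(4.430000 - 6.900000)/(-2.500392 - (1.508440)) = 5.970591; f(s_2) = -0.306938
s_3 = 5.970591 - (-0.306938)·(5.970591 - 4.430000)/(-0.306938 - (-2.500392)) = 6.186171; f(s_3) = 0.119309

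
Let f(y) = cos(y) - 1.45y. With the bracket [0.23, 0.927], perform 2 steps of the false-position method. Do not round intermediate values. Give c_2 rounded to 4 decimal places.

f(0.230000) = 0.640166, f(0.927000) = -0.743914
step 1: c = 0.552377, f(c) = 0.050333 > 0 → new bracket [0.552377, 0.927000]
step 2: c = 0.576118, f(c) = 0.003213 > 0 → new bracket [0.576118, 0.927000]

0.5761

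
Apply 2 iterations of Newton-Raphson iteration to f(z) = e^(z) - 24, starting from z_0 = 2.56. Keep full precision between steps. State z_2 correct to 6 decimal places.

3.204100

f'(z) = e^(z)
z_0 = 2.560000: f = -11.064183, f' = 12.935817 → z_1 = 2.560000 - (-11.064183)/(12.935817) = 3.415314
z_1 = 3.415314: f = 6.426495, f' = 30.426495 → z_2 = 3.415314 - (6.426495)/(30.426495) = 3.204100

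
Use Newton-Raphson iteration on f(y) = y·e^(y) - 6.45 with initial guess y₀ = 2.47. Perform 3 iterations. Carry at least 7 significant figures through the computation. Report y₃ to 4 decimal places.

1.4831

f'(y) = (y + 1)·e^(y)
y_0 = 2.470000: f = 22.751444, f' = 41.023891 → y_1 = 2.470000 - (22.751444)/(41.023891) = 1.915410
y_1 = 1.915410: f = 6.555099, f' = 19.794821 → y_2 = 1.915410 - (6.555099)/(19.794821) = 1.584258
y_2 = 1.584258: f = 1.274318, f' = 12.599989 → y_3 = 1.584258 - (1.274318)/(12.599989) = 1.483121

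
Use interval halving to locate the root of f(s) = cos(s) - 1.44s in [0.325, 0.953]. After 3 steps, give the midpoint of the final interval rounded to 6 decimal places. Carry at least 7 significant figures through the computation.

f(0.325000) = 0.479651, f(0.953000) = -0.793080 (opposite signs)
step 1: m = 0.639000, f(m) = -0.117467 < 0 → root in [0.325000, 0.639000]
step 2: m = 0.482000, f(m) = 0.191990 > 0 → root in [0.482000, 0.639000]
step 3: m = 0.560500, f(m) = 0.039869 > 0 → root in [0.560500, 0.639000]
Midpoint of [0.560500, 0.639000] = 0.599750

0.599750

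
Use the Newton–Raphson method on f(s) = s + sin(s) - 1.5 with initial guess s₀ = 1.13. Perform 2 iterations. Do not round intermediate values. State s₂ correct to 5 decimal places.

Newton update: s ← s − f(s)/f'(s).
f'(s) = 1 + cos(s)
s_0 = 1.130000: f = 0.534412, f' = 1.426660 → s_1 = 1.130000 - (0.534412)/(1.426660) = 0.755410
s_1 = 0.755410: f = -0.059002, f' = 1.727990 → s_2 = 0.755410 - (-0.059002)/(1.727990) = 0.789555

0.78956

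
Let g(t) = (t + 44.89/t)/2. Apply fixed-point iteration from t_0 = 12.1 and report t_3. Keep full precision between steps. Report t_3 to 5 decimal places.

6.70062

t_1 = g(12.100000) = 7.904959
t_2 = g(7.904959) = 6.791836
t_3 = g(6.791836) = 6.700621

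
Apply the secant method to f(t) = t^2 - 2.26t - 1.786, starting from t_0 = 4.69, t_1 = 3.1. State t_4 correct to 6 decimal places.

2.880198

f(t_0) = 9.610700, f(t_1) = 0.818000
t_2 = 3.100000 - (0.818000)·(3.100000 - 4.690000)/(0.818000 - (9.610700)) = 2.952080; f(t_2) = 0.257074
t_3 = 2.952080 - (0.257074)·(2.952080 - 3.100000)/(0.257074 - (0.818000)) = 2.884287; f(t_3) = 0.014624
t_4 = 2.884287 - (0.014624)·(2.884287 - 2.952080)/(0.014624 - (0.257074)) = 2.880198; f(t_4) = 0.000294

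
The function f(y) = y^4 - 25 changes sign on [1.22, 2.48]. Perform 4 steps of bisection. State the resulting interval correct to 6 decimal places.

f(1.220000) = -22.784665, f(2.480000) = 12.827420 (opposite signs)
step 1: m = 1.850000, f(m) = -13.286494 < 0 → root in [1.850000, 2.480000]
step 2: m = 2.165000, f(m) = -3.029922 < 0 → root in [2.165000, 2.480000]
step 3: m = 2.322500, f(m) = 4.095303 > 0 → root in [2.165000, 2.322500]
step 4: m = 2.243750, f(m) = 0.345325 > 0 → root in [2.165000, 2.243750]

[2.165000, 2.243750]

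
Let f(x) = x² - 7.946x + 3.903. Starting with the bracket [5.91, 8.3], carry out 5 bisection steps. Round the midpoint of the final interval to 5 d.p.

7.44109

f(5.910000) = -8.129760, f(8.300000) = 6.841200 (opposite signs)
step 1: m = 7.105000, f(m) = -2.072305 < 0 → root in [7.105000, 8.300000]
step 2: m = 7.702500, f(m) = 2.027441 > 0 → root in [7.105000, 7.702500]
step 3: m = 7.403750, f(m) = -0.111683 < 0 → root in [7.403750, 7.702500]
step 4: m = 7.553125, f(m) = 0.935566 > 0 → root in [7.403750, 7.553125]
step 5: m = 7.478438, f(m) = 0.406363 > 0 → root in [7.403750, 7.478438]
Midpoint of [7.403750, 7.478438] = 7.441094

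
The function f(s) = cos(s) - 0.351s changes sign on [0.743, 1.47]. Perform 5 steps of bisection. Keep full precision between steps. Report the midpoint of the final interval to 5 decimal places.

f(0.743000) = 0.475649, f(1.470000) = -0.415344 (opposite signs)
step 1: m = 1.106500, f(m) = 0.059412 > 0 → root in [1.106500, 1.470000]
step 2: m = 1.288250, f(m) = -0.173374 < 0 → root in [1.106500, 1.288250]
step 3: m = 1.197375, f(m) = -0.055476 < 0 → root in [1.106500, 1.197375]
step 4: m = 1.151938, f(m) = 0.002388 > 0 → root in [1.151938, 1.197375]
step 5: m = 1.174656, f(m) = -0.026444 < 0 → root in [1.151938, 1.174656]
Midpoint of [1.151938, 1.174656] = 1.163297

1.16330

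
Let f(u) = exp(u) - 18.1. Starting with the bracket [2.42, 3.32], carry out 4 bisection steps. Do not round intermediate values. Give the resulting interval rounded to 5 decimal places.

[2.87000, 2.92625]

f(2.420000) = -6.854141, f(3.320000) = 9.560351 (opposite signs)
step 1: m = 2.870000, f(m) = -0.462982 < 0 → root in [2.870000, 3.320000]
step 2: m = 3.095000, f(m) = 3.987239 > 0 → root in [2.870000, 3.095000]
step 3: m = 2.982500, f(m) = 1.637098 > 0 → root in [2.870000, 2.982500]
step 4: m = 2.926250, f(m) = 0.557533 > 0 → root in [2.870000, 2.926250]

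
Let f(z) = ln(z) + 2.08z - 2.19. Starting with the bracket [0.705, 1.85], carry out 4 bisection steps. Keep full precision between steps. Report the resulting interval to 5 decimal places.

f(0.705000) = -1.073157, f(1.850000) = 2.273186 (opposite signs)
step 1: m = 1.277500, f(m) = 0.712105 > 0 → root in [0.705000, 1.277500]
step 2: m = 0.991250, f(m) = -0.136989 < 0 → root in [0.991250, 1.277500]
step 3: m = 1.134375, f(m) = 0.295582 > 0 → root in [0.991250, 1.134375]
step 4: m = 1.062812, f(m) = 0.081569 > 0 → root in [0.991250, 1.062812]

[0.99125, 1.06281]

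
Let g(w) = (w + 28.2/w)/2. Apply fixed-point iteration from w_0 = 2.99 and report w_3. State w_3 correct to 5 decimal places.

5.31076

w_1 = g(2.990000) = 6.210719
w_2 = g(6.210719) = 5.375628
w_3 = g(5.375628) = 5.310763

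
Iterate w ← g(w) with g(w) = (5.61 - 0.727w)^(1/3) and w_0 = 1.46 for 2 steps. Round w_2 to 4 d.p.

1.6393

w_1 = g(1.460000) = 1.656883
w_2 = g(1.656883) = 1.639318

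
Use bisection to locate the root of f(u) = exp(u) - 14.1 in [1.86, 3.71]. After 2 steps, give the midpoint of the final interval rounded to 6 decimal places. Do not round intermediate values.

f(1.860000) = -7.676263, f(3.710000) = 26.753807 (opposite signs)
step 1: m = 2.785000, f(m) = 2.099818 > 0 → root in [1.860000, 2.785000]
step 2: m = 2.322500, f(m) = -3.898855 < 0 → root in [2.322500, 2.785000]
Midpoint of [2.322500, 2.785000] = 2.553750

2.553750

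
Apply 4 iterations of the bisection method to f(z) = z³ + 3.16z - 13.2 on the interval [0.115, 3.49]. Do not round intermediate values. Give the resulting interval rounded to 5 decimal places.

f(0.115000) = -12.835079, f(3.490000) = 40.336949 (opposite signs)
step 1: m = 1.802500, f(m) = -1.647766 < 0 → root in [1.802500, 3.490000]
step 2: m = 2.646250, f(m) = 13.692884 > 0 → root in [1.802500, 2.646250]
step 3: m = 2.224375, f(m) = 4.834886 > 0 → root in [1.802500, 2.224375]
step 4: m = 2.013438, f(m) = 1.324798 > 0 → root in [1.802500, 2.013438]

[1.80250, 2.01344]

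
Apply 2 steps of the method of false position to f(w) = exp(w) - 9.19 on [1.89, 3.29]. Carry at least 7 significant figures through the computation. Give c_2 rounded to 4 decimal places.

2.1507

f(1.890000) = -2.570631, f(3.290000) = 17.652864
step 1: c = 2.067956, f(c) = -1.281362 < 0 → new bracket [2.067956, 3.290000]
step 2: c = 2.150657, f(c) = -0.599502 < 0 → new bracket [2.150657, 3.290000]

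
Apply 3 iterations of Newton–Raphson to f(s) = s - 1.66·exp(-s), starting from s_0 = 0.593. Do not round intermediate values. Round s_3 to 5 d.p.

0.76921

f'(s) = 1 + 1.66·exp(-s)
s_0 = 0.593000: f = -0.324427, f' = 1.917427 → s_1 = 0.593000 - (-0.324427)/(1.917427) = 0.762199
s_1 = 0.762199: f = -0.012422, f' = 1.774621 → s_2 = 0.762199 - (-0.012422)/(1.774621) = 0.769199
s_2 = 0.769199: f = -0.000019, f' = 1.769218 → s_3 = 0.769199 - (-0.000019)/(1.769218) = 0.769210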